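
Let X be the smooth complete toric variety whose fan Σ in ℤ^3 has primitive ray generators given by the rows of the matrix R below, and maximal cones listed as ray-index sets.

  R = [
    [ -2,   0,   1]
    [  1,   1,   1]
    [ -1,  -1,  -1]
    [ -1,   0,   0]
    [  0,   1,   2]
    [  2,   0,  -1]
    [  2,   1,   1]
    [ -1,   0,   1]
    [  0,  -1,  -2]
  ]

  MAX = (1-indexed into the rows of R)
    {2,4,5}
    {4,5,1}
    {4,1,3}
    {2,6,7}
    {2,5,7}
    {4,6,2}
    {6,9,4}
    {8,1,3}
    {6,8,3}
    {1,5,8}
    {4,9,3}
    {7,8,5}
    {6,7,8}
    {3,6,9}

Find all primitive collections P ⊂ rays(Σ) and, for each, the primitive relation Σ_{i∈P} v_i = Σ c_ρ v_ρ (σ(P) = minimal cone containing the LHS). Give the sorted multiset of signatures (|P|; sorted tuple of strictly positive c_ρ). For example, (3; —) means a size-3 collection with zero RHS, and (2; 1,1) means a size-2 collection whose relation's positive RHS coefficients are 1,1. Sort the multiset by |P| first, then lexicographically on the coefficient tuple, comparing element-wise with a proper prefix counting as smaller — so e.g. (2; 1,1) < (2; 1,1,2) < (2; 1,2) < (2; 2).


16 collections generate NE(X_Σ); each relation:

  P={1,6}:  v_{1} + v_{6} = 0  so sig = (2; —)
  P={2,3}:  v_{2} + v_{3} = 0  so sig = (2; —)
  P={5,9}:  v_{5} + v_{9} = 0  so sig = (2; —)
  P={1,7}:  v_{1} + v_{7} = v_{5}  so sig = (2; 1)
  P={2,8}:  v_{2} + v_{8} = v_{5}  so sig = (2; 1)
  P={3,5}:  v_{3} + v_{5} = v_{8}  so sig = (2; 1)
  P={4,7}:  v_{4} + v_{7} = v_{2}  so sig = (2; 1)
  P={4,8}:  v_{4} + v_{8} = v_{1}  so sig = (2; 1)
  P={5,6}:  v_{5} + v_{6} = v_{7}  so sig = (2; 1)
  P={7,9}:  v_{7} + v_{9} = v_{6}  so sig = (2; 1)
  P={8,9}:  v_{8} + v_{9} = v_{3}  so sig = (2; 1)
  P={1,2}:  v_{1} + v_{2} = v_{4} + v_{5}  so sig = (2; 1,1)
  P={1,9}:  v_{1} + v_{9} = v_{3} + v_{4}  so sig = (2; 1,1)
  P={2,9}:  v_{2} + v_{9} = v_{4} + v_{6}  so sig = (2; 1,1)
  P={3,7}:  v_{3} + v_{7} = v_{6} + v_{8}  so sig = (2; 1,1)
  P={3,4,6}:  v_{3} + v_{4} + v_{6} = v_{9}  so sig = (3; 1)

Hence PRS(X_Σ) =
{ (2; —) ×3,  (2; 1) ×8,  (2; 1,1) ×4,  (3; 1) }


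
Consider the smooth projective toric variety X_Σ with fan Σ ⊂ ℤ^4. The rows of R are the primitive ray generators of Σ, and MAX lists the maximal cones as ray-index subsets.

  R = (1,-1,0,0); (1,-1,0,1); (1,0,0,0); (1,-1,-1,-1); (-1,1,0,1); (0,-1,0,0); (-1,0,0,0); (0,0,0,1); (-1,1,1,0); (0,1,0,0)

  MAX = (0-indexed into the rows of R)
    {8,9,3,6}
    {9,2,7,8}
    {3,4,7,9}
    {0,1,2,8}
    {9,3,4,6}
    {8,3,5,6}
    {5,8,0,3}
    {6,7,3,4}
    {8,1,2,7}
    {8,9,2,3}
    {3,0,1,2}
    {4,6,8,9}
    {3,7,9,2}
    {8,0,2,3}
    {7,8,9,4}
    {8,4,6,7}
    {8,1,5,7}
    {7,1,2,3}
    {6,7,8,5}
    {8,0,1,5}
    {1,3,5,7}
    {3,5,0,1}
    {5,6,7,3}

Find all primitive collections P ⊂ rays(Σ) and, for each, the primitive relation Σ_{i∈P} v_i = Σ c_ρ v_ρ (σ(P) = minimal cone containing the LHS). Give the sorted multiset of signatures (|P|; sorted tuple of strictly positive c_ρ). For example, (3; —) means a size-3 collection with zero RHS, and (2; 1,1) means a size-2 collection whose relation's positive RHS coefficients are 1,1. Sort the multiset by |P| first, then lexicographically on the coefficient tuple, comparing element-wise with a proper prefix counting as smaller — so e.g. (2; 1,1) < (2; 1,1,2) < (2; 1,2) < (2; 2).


16 collections generate NE(X_Σ); each relation:

  P={2,6}:  v_{2} + v_{6} = 0  so sig = (2; —)
  P={5,9}:  v_{5} + v_{9} = 0  so sig = (2; —)
  P={0,4}:  v_{0} + v_{4} = v_{7}  so sig = (2; 1)
  P={0,6}:  v_{0} + v_{6} = v_{5}  so sig = (2; 1)
  P={0,7}:  v_{0} + v_{7} = v_{1}  so sig = (2; 1)
  P={0,9}:  v_{0} + v_{9} = v_{2}  so sig = (2; 1)
  P={2,5}:  v_{2} + v_{5} = v_{0}  so sig = (2; 1)
  P={1,6}:  v_{1} + v_{6} = v_{5} + v_{7}  so sig = (2; 1,1)
  P={1,9}:  v_{1} + v_{9} = v_{2} + v_{7}  so sig = (2; 1,1)
  P={2,4}:  v_{2} + v_{4} = v_{7} + v_{9}  so sig = (2; 1,1)
  P={4,5}:  v_{4} + v_{5} = v_{6} + v_{7}  so sig = (2; 1,1)
  P={1,4}:  v_{1} + v_{4} = 2·v_{7}  so sig = (2; 2)
  P={3,7,8}:  v_{3} + v_{7} + v_{8} = 0  so sig = (3; —)
  P={1,3,8}:  v_{1} + v_{3} + v_{8} = v_{0}  so sig = (3; 1)
  P={6,7,9}:  v_{6} + v_{7} + v_{9} = v_{4}  so sig = (3; 1)
  P={3,4,8}:  v_{3} + v_{4} + v_{8} = v_{6} + v_{9}  so sig = (3; 1,1)

so the primitive-relation signature multiset is
{ (2; —) ×2,  (2; 1) ×5,  (2; 1,1) ×4,  (2; 2),  (3; —),  (3; 1) ×2,  (3; 1,1) }


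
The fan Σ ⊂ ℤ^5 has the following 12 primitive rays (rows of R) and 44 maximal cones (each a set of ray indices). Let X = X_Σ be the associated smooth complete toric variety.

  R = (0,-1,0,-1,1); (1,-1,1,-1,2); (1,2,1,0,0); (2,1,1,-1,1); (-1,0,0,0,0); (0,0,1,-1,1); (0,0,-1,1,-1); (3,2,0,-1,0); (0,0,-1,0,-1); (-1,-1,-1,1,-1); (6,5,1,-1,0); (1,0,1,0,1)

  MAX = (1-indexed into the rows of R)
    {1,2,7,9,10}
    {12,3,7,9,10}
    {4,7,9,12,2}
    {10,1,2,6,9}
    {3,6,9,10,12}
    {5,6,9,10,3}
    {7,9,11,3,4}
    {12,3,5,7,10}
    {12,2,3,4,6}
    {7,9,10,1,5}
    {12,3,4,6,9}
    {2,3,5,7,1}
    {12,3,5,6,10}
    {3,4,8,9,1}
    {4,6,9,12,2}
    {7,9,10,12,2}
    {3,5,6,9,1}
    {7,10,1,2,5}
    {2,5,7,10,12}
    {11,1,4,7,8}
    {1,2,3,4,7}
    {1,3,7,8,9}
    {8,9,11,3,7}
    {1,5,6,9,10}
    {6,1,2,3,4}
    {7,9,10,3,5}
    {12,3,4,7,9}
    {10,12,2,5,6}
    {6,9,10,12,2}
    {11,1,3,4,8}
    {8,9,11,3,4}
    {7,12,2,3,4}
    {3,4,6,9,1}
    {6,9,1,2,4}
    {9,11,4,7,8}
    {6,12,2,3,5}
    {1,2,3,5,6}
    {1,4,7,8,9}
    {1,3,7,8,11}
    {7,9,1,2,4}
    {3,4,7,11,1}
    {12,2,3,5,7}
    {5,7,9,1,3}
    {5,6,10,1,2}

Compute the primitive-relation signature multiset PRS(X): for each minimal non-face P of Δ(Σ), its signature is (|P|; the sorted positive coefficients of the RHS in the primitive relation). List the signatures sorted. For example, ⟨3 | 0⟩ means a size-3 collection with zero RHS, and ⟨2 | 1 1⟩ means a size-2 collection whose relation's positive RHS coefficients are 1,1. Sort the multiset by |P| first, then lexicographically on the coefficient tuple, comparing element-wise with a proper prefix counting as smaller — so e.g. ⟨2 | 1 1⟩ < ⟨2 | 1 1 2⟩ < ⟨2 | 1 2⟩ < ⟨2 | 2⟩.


Minimal non-faces — 22 found among 12 rays, 44 max cones:

  P = {6,7}:  v_{6} + v_{7} = 0  ⟹  sig = ⟨2 | 0⟩
  P = {1,12}:  v_{1} + v_{12} = v_{2}  ⟹  sig = ⟨2 | 1⟩
  P = {4,5}:  v_{4} + v_{5} = v_{1} + v_{3}  ⟹  sig = ⟨2 | 1 1⟩
  P = {4,10}:  v_{4} + v_{10} = v_{9} + v_{12}  ⟹  sig = ⟨2 | 1 1⟩
  P = {6,11}:  v_{6} + v_{11} = v_{3} + v_{4} + v_{8}  ⟹  sig = ⟨2 | 1 1 1⟩
  P = {8,10}:  v_{8} + v_{10} = v_{4} + v_{7} + v_{9}  ⟹  sig = ⟨2 | 1 1 1⟩
  P = {6,8}:  v_{6} + v_{8} = v_{1} + v_{3} + v_{4} + v_{9}  ⟹  sig = ⟨2 | 1 1 1 1⟩
  P = {5,11}:  v_{5} + v_{11} = v_{1} + 2·v_{3} + v_{7} + v_{8}  ⟹  sig = ⟨2 | 1 1 1 2⟩
  P = {2,8}:  v_{2} + v_{8} = v_{1} + 2·v_{4} + v_{7}  ⟹  sig = ⟨2 | 1 1 2⟩
  P = {5,8}:  v_{5} + v_{8} = 2·v_{1} + 2·v_{3} + v_{7} + v_{9}  ⟹  sig = ⟨2 | 1 1 2 2⟩
  P = {10,11}:  v_{10} + v_{11} = v_{3} + 2·v_{4} + 2·v_{7} + v_{9}  ⟹  sig = ⟨2 | 1 1 2 2⟩
  P = {2,11}:  v_{2} + v_{11} = v_{1} + v_{3} + 3·v_{4} + 2·v_{7}  ⟹  sig = ⟨2 | 1 1 2 3⟩
  P = {8,12}:  v_{8} + v_{12} = 2·v_{4} + v_{7}  ⟹  sig = ⟨2 | 1 2⟩
  P = {11,12}:  v_{11} + v_{12} = v_{3} + 3·v_{4} + 2·v_{7}  ⟹  sig = ⟨2 | 1 2 3⟩
  P = {1,3,10}:  v_{1} + v_{3} + v_{10} = 0  ⟹  sig = ⟨3 | 0⟩
  P = {5,9,12}:  v_{5} + v_{9} + v_{12} = 0  ⟹  sig = ⟨3 | 0⟩
  P = {2,3,9}:  v_{2} + v_{3} + v_{9} = v_{4}  ⟹  sig = ⟨3 | 1⟩
  P = {2,3,10}:  v_{2} + v_{3} + v_{10} = v_{12}  ⟹  sig = ⟨3 | 1⟩
  P = {2,5,9}:  v_{2} + v_{5} + v_{9} = v_{1}  ⟹  sig = ⟨3 | 1⟩
  P = {1,9,11}:  v_{1} + v_{9} + v_{11} = 2·v_{8}  ⟹  sig = ⟨3 | 2⟩
  P = {3,4,7,8}:  v_{3} + v_{4} + v_{7} + v_{8} = v_{11}  ⟹  sig = ⟨4 | 1⟩
  P = {1,3,4,7,9}:  v_{1} + v_{3} + v_{4} + v_{7} + v_{9} = v_{8}  ⟹  sig = ⟨5 | 1⟩

Hence PRS(X_Σ) =
    |P|=2: 14 collections, coeffs (), (1), (1,1), (1,1), (1,1,1), (1,1,1), (1,1,1,1), (1,1,1,2), (1,1,2), (1,1,2,2), (1,1,2,2), (1,1,2,3), (1,2), (1,2,3)
    |P|=3: 6 collections, coeffs (), (), (1), (1), (1), (2)
    |P|=4: 1 collection, coeffs (1)
    |P|=5: 1 collection, coeffs (1)


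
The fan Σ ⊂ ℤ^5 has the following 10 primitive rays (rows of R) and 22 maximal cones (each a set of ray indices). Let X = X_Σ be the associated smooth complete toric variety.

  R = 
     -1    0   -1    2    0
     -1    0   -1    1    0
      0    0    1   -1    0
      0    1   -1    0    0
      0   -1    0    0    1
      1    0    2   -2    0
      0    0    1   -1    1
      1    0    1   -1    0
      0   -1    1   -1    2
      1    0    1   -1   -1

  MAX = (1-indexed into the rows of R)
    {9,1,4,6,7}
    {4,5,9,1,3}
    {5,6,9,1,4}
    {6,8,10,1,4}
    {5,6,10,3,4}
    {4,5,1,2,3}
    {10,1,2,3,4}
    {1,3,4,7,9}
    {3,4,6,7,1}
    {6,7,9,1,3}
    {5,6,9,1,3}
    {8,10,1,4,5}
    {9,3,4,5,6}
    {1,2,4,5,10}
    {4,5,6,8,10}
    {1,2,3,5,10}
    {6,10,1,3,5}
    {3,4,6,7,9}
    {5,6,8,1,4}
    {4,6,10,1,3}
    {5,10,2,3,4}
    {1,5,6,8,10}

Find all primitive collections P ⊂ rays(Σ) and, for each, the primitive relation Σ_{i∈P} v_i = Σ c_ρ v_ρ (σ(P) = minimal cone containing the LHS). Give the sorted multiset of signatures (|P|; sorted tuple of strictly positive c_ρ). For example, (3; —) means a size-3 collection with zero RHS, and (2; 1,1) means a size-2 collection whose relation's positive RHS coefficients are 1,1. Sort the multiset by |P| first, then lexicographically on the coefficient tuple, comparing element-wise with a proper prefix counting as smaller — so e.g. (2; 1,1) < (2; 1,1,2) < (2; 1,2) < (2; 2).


14 minimal non-faces of Δ(Σ) (on 10 rays):

  P={2,8}:  v_{2} + v_{8} = 0  →  sig = (2; —)
  P={2,6}:  v_{2} + v_{6} = v_{3}  →  sig = (2; 1)
  P={3,8}:  v_{3} + v_{8} = v_{6}  →  sig = (2; 1)
  P={5,7}:  v_{5} + v_{7} = v_{9}  →  sig = (2; 1)
  P={7,10}:  v_{7} + v_{10} = v_{6}  →  sig = (2; 1)
  P={9,10}:  v_{9} + v_{10} = v_{5} + v_{6}  →  sig = (2; 1,1)
  P={2,7}:  v_{2} + v_{7} = v_{1} + 2·v_{3} + v_{4} + v_{5}  →  sig = (2; 1,1,1,2)
  P={7,8}:  v_{7} + v_{8} = v_{1} + v_{4} + v_{5} + 2·v_{6}  →  sig = (2; 1,1,1,2)
  P={2,9}:  v_{2} + v_{9} = v_{1} + 2·v_{3} + v_{4} + 2·v_{5}  →  sig = (2; 1,1,2,2)
  P={8,9}:  v_{8} + v_{9} = v_{1} + v_{4} + 2·v_{5} + 2·v_{6}  →  sig = (2; 1,1,2,2)
  P={1,3,4,5,10}:  v_{1} + v_{3} + v_{4} + v_{5} + v_{10} = 0  →  sig = (5; —)
  P={1,3,4,5,6}:  v_{1} + v_{3} + v_{4} + v_{5} + v_{6} = v_{7}  →  sig = (5; 1)
  P={1,4,5,6,10}:  v_{1} + v_{4} + v_{5} + v_{6} + v_{10} = v_{8}  →  sig = (5; 1)
  P={1,3,4,6,9}:  v_{1} + v_{3} + v_{4} + v_{6} + v_{9} = 2·v_{7}  →  sig = (5; 2)

Signatures (|P|; sorted positive RHS coefficients), sorted:
    |P|=2: 10 collections, coeffs (), (1), (1), (1), (1), (1,1), (1,1,1,2), (1,1,1,2), (1,1,2,2), (1,1,2,2)
    |P|=5: 4 collections, coeffs (), (1), (1), (2)


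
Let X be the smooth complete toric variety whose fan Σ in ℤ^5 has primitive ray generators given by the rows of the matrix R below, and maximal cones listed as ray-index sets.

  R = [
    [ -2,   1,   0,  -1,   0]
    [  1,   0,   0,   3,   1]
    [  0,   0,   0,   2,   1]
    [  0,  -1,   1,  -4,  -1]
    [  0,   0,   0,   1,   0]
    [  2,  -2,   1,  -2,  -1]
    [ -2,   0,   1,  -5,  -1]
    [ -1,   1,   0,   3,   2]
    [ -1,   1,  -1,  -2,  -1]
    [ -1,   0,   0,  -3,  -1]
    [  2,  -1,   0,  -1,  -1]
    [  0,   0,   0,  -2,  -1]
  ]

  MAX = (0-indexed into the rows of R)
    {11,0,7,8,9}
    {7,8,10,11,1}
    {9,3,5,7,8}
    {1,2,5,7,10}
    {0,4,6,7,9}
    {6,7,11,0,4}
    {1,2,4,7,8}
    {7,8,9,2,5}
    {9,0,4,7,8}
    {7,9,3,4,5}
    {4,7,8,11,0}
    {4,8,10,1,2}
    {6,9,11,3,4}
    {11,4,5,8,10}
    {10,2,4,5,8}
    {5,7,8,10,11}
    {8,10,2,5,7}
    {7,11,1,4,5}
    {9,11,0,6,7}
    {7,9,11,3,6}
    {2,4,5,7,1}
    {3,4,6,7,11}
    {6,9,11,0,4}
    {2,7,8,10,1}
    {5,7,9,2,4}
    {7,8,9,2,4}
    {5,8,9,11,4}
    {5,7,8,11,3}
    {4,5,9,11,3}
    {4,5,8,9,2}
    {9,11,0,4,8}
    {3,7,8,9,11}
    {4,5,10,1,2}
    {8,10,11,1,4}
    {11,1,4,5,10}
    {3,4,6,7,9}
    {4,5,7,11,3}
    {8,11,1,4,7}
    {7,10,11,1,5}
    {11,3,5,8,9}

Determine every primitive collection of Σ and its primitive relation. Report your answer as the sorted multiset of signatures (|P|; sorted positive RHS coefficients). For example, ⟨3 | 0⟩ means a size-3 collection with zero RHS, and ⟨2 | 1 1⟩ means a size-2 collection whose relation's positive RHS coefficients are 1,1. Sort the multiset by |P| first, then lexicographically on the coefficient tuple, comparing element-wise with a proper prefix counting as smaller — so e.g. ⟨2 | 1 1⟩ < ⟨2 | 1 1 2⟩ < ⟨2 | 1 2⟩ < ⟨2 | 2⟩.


Primitive collections (22):

  P = {1,9}:  v_{1} + v_{9} = 0  →  sig = ⟨2 | 0⟩
  P = {2,11}:  v_{2} + v_{11} = 0  →  sig = ⟨2 | 0⟩
  P = {0,3}:  v_{0} + v_{3} = v_{6}  →  sig = ⟨2 | 1⟩
  P = {0,10}:  v_{0} + v_{10} = v_{11}  →  sig = ⟨2 | 1⟩
  P = {0,5}:  v_{0} + v_{5} = v_{3} + v_{4}  →  sig = ⟨2 | 1 1⟩
  P = {6,10}:  v_{6} + v_{10} = v_{3} + v_{11}  →  sig = ⟨2 | 1 1⟩
  P = {9,10}:  v_{9} + v_{10} = v_{5} + v_{8}  →  sig = ⟨2 | 1 1⟩
  P = {0,1}:  v_{0} + v_{1} = v_{4} + v_{7} + v_{11}  →  sig = ⟨2 | 1 1 1⟩
  P = {0,2}:  v_{0} + v_{2} = v_{4} + v_{7} + v_{9}  →  sig = ⟨2 | 1 1 1⟩
  P = {1,3}:  v_{1} + v_{3} = v_{5} + v_{7} + v_{11}  →  sig = ⟨2 | 1 1 1⟩
  P = {2,3}:  v_{2} + v_{3} = v_{5} + v_{7} + v_{9}  →  sig = ⟨2 | 1 1 1⟩
  P = {1,6}:  v_{1} + v_{6} = v_{3} + v_{4} + v_{7} + v_{11}  →  sig = ⟨2 | 1 1 1 1⟩
  P = {2,6}:  v_{2} + v_{6} = v_{3} + v_{4} + v_{7} + v_{9}  →  sig = ⟨2 | 1 1 1 1⟩
  P = {3,10}:  v_{3} + v_{10} = 2·v_{5} + v_{7} + v_{8} + v_{11}  →  sig = ⟨2 | 1 1 1 2⟩
  P = {5,6}:  v_{5} + v_{6} = 2·v_{3} + v_{4}  →  sig = ⟨2 | 1 2⟩
  P = {6,8}:  v_{6} + v_{8} = v_{7} + 2·v_{9} + 2·v_{11}  →  sig = ⟨2 | 1 2 2⟩
  P = {1,5,8}:  v_{1} + v_{5} + v_{8} = v_{10}  →  sig = ⟨3 | 1⟩
  P = {4,7,10}:  v_{4} + v_{7} + v_{10} = v_{1}  →  sig = ⟨3 | 1⟩
  P = {3,4,8}:  v_{3} + v_{4} + v_{8} = v_{9} + v_{11}  →  sig = ⟨3 | 1 1⟩
  P = {4,5,7,8}:  v_{4} + v_{5} + v_{7} + v_{8} = 0  →  sig = ⟨4 | 0⟩
  P = {4,7,9,11}:  v_{4} + v_{7} + v_{9} + v_{11} = v_{0}  →  sig = ⟨4 | 1⟩
  P = {5,7,9,11}:  v_{5} + v_{7} + v_{9} + v_{11} = v_{3}  →  sig = ⟨4 | 1⟩

Sorted signature multiset PRS(X):
    ⟨2 | 0⟩
    ⟨2 | 0⟩
    ⟨2 | 1⟩
    ⟨2 | 1⟩
    ⟨2 | 1 1⟩
    ⟨2 | 1 1⟩
    ⟨2 | 1 1⟩
    ⟨2 | 1 1 1⟩
    ⟨2 | 1 1 1⟩
    ⟨2 | 1 1 1⟩
    ⟨2 | 1 1 1⟩
    ⟨2 | 1 1 1 1⟩
    ⟨2 | 1 1 1 1⟩
    ⟨2 | 1 1 1 2⟩
    ⟨2 | 1 2⟩
    ⟨2 | 1 2 2⟩
    ⟨3 | 1⟩
    ⟨3 | 1⟩
    ⟨3 | 1 1⟩
    ⟨4 | 0⟩
    ⟨4 | 1⟩
    ⟨4 | 1⟩


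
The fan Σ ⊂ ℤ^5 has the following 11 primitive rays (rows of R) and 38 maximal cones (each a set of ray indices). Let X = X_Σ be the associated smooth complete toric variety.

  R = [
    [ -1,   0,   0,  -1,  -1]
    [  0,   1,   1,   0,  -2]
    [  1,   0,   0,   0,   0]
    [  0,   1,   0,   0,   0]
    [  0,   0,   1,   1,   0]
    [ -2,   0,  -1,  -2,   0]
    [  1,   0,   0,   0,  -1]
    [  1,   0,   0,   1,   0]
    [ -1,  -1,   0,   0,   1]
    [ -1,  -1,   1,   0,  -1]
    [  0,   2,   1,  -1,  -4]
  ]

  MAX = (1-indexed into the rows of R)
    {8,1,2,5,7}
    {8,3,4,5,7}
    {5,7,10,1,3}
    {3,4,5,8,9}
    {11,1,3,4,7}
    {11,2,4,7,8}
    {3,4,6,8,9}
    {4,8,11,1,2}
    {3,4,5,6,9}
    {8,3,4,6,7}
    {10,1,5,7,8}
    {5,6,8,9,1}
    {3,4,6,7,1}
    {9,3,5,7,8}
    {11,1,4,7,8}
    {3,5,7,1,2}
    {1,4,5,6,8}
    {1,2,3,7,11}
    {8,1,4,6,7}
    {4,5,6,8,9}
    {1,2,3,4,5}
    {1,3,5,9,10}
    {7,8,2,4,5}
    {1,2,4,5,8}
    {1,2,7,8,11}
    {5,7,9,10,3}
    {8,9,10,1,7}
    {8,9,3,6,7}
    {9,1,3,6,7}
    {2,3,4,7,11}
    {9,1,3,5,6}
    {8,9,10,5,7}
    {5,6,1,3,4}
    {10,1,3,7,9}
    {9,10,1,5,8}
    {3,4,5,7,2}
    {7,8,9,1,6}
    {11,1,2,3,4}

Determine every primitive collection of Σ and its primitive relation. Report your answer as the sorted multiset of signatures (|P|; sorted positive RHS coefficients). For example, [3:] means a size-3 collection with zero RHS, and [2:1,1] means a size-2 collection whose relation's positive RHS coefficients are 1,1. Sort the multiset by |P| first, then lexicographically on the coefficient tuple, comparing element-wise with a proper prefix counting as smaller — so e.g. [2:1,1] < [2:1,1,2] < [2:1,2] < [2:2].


Primitive collections (20):

  • {2,9}:  v_{2} + v_{9} = v_{1} + v_{5}  ⇒ sig = [2:1,1]
  • {4,10}:  v_{4} + v_{10} = v_{1} + v_{5}  ⇒ sig = [2:1,1]
  • {9,11}:  v_{9} + v_{11} = v_{1} + v_{2}  ⇒ sig = [2:1,1]
  • {10,11}:  v_{10} + v_{11} = 2·v_{1} + v_{2} + v_{5} + v_{7}  ⇒ sig = [2:1,1,1,2]
  • {2,6}:  v_{2} + v_{6} = 2·v_{1} + v_{4}  ⇒ sig = [2:1,2]
  • {6,10}:  v_{6} + v_{10} = 2·v_{1} + v_{9}  ⇒ sig = [2:1,2]
  • {2,10}:  v_{2} + v_{10} = 2·v_{1} + 2·v_{5} + v_{7}  ⇒ sig = [2:1,2,2]
  • {6,11}:  v_{6} + v_{11} = 3·v_{1} + 2·v_{4} + v_{7}  ⇒ sig = [2:1,2,3]
  • {5,11}:  v_{5} + v_{11} = 2·v_{2}  ⇒ sig = [2:2]
  • {4,7,9}:  v_{4} + v_{7} + v_{9} = 0  ⇒ sig = [3:]
  • {1,3,8}:  v_{1} + v_{3} + v_{8} = v_{7}  ⇒ sig = [3:1]
  • {5,6,7}:  v_{5} + v_{6} + v_{7} = v_{1}  ⇒ sig = [3:1]
  • {1,4,9}:  v_{1} + v_{4} + v_{9} = v_{5} + v_{6}  ⇒ sig = [3:1,1]
  • {2,3,8}:  v_{2} + v_{3} + v_{8} = v_{4} + v_{5} + 2·v_{7}  ⇒ sig = [3:1,1,2]
  • {3,8,10}:  v_{3} + v_{8} + v_{10} = v_{5} + 2·v_{7} + v_{9}  ⇒ sig = [3:1,1,2]
  • {3,8,11}:  v_{3} + v_{8} + v_{11} = v_{2} + v_{4} + 2·v_{7}  ⇒ sig = [3:1,1,2]
  • {3,5,6,8}:  v_{3} + v_{5} + v_{6} + v_{8} = 0  ⇒ sig = [4:]
  • {1,2,4,7}:  v_{1} + v_{2} + v_{4} + v_{7} = v_{11}  ⇒ sig = [4:1]
  • {1,4,5,7}:  v_{1} + v_{4} + v_{5} + v_{7} = v_{2}  ⇒ sig = [4:1]
  • {1,5,7,9}:  v_{1} + v_{5} + v_{7} + v_{9} = v_{10}  ⇒ sig = [4:1]

Sorted signature multiset PRS(X):
    [2:1,1]
    [2:1,1]
    [2:1,1]
    [2:1,1,1,2]
    [2:1,2]
    [2:1,2]
    [2:1,2,2]
    [2:1,2,3]
    [2:2]
    [3:]
    [3:1]
    [3:1]
    [3:1,1]
    [3:1,1,2]
    [3:1,1,2]
    [3:1,1,2]
    [4:]
    [4:1]
    [4:1]
    [4:1]


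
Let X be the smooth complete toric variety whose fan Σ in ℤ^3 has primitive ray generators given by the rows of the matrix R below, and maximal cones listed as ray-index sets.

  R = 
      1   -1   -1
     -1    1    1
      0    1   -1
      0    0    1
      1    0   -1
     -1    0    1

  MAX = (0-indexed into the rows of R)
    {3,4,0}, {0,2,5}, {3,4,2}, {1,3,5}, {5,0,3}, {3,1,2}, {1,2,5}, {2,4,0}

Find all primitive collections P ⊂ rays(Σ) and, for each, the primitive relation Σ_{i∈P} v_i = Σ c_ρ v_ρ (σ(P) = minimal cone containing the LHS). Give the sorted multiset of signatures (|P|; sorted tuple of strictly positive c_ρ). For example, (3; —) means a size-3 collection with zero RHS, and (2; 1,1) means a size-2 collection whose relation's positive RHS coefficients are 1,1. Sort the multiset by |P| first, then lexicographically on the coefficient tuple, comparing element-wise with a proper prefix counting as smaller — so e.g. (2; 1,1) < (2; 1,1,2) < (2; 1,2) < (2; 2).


Primitive collections (5):

  {0,1}:  v_{0} + v_{1} = 0 — sig = (2; —)
  {4,5}:  v_{4} + v_{5} = 0 — sig = (2; —)
  {1,4}:  v_{1} + v_{4} = v_{2} + v_{3} — sig = (2; 1,1)
  {0,2,3}:  v_{0} + v_{2} + v_{3} = v_{4} — sig = (3; 1)
  {2,3,5}:  v_{2} + v_{3} + v_{5} = v_{1} — sig = (3; 1)

Signatures (|P|; sorted positive RHS coefficients), sorted:
    |P|=2: 3 collections, coeffs (), (), (1,1)
    |P|=3: 2 collections, coeffs (1), (1)


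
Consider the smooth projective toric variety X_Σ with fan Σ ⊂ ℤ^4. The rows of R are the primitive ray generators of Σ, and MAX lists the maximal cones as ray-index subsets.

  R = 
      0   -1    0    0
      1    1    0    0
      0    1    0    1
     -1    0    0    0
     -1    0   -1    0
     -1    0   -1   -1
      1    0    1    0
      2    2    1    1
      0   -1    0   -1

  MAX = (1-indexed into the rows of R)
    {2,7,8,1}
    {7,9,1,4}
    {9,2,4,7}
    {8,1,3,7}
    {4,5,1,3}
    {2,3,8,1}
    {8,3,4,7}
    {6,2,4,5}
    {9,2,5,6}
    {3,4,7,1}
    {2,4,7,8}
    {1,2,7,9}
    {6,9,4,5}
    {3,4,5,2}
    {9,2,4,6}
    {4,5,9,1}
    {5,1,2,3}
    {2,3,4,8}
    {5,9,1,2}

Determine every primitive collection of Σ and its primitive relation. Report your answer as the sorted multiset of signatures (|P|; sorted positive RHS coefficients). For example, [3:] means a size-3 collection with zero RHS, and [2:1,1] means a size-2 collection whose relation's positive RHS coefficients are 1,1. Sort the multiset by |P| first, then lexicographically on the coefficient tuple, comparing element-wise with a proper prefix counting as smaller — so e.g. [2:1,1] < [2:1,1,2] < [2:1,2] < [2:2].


Minimal non-faces — 12 found among 9 rays, 19 max cones:

  P = {3,9}:  v_{3} + v_{9} = 0 — sig = [2:]
  P = {5,7}:  v_{5} + v_{7} = 0 — sig = [2:]
  P = {1,6}:  v_{1} + v_{6} = v_{5} + v_{9} — sig = [2:1,1]
  P = {5,8}:  v_{5} + v_{8} = v_{2} + v_{3} — sig = [2:1,1]
  P = {8,9}:  v_{8} + v_{9} = v_{2} + v_{7} — sig = [2:1,1]
  P = {3,6}:  v_{3} + v_{6} = v_{2} + v_{4} + v_{5} — sig = [2:1,1,1]
  P = {6,7}:  v_{6} + v_{7} = v_{2} + v_{4} + v_{9} — sig = [2:1,1,1]
  P = {6,8}:  v_{6} + v_{8} = 2·v_{2} + v_{4} — sig = [2:1,2]
  P = {1,2,4}:  v_{1} + v_{2} + v_{4} = 0 — sig = [3:]
  P = {2,3,7}:  v_{2} + v_{3} + v_{7} = v_{8} — sig = [3:1]
  P = {1,4,8}:  v_{1} + v_{4} + v_{8} = v_{3} + v_{7} — sig = [3:1,1]
  P = {2,4,5,9}:  v_{2} + v_{4} + v_{5} + v_{9} = v_{6} — sig = [4:1]

Sorted signature multiset PRS(X):
    |P|=2: 8 collections, coeffs (), (), (1,1), (1,1), (1,1), (1,1,1), (1,1,1), (1,2)
    |P|=3: 3 collections, coeffs (), (1), (1,1)
    |P|=4: 1 collection, coeffs (1)


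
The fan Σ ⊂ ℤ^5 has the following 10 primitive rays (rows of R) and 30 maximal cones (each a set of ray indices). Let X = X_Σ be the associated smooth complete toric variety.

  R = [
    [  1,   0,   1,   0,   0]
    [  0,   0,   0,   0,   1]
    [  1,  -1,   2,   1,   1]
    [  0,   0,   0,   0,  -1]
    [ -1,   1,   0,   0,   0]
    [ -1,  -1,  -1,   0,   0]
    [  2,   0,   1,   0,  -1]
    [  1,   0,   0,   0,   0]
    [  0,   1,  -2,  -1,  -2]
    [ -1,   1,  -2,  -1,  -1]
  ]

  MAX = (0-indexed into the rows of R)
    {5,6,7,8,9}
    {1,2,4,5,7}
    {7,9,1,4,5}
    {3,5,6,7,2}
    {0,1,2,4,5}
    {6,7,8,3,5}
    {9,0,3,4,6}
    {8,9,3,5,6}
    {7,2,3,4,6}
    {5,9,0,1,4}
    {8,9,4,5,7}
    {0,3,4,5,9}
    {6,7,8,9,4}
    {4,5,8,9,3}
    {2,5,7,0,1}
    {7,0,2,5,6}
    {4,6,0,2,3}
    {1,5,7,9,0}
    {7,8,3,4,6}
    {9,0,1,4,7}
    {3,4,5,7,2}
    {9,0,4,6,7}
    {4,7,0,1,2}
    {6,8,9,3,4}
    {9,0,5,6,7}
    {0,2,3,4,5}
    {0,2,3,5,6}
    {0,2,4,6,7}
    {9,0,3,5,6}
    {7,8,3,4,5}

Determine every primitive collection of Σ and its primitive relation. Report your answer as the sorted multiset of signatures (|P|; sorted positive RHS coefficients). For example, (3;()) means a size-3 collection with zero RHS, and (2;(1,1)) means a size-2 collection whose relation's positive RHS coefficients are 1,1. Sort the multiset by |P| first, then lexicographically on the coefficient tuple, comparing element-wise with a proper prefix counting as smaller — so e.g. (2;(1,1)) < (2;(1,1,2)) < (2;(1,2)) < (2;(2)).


Δ(Σ) — 10 vertices, 10 min non-faces:

  {1,3}:  v_{1} + v_{3} = 0  ⇒ sig = (2;())
  {2,9}:  v_{2} + v_{9} = 0  ⇒ sig = (2;())
  {0,8}:  v_{0} + v_{8} = v_{6} + v_{9}  ⇒ sig = (2;(1,1))
  {1,6}:  v_{1} + v_{6} = v_{0} + v_{7}  ⇒ sig = (2;(1,1))
  {1,8}:  v_{1} + v_{8} = v_{7} + v_{9}  ⇒ sig = (2;(1,1))
  {2,8}:  v_{2} + v_{8} = v_{3} + v_{7}  ⇒ sig = (2;(1,1))
  {0,3,7}:  v_{0} + v_{3} + v_{7} = v_{6}  ⇒ sig = (3;(1))
  {3,7,9}:  v_{3} + v_{7} + v_{9} = v_{8}  ⇒ sig = (3;(1))
  {4,5,6}:  v_{4} + v_{5} + v_{6} = v_{3}  ⇒ sig = (3;(1))
  {0,4,5,7}:  v_{0} + v_{4} + v_{5} + v_{7} = 0  ⇒ sig = (4;())

so the primitive-relation signature multiset is
    (2;())
    (2;())
    (2;(1,1))
    (2;(1,1))
    (2;(1,1))
    (2;(1,1))
    (3;(1))
    (3;(1))
    (3;(1))
    (4;())


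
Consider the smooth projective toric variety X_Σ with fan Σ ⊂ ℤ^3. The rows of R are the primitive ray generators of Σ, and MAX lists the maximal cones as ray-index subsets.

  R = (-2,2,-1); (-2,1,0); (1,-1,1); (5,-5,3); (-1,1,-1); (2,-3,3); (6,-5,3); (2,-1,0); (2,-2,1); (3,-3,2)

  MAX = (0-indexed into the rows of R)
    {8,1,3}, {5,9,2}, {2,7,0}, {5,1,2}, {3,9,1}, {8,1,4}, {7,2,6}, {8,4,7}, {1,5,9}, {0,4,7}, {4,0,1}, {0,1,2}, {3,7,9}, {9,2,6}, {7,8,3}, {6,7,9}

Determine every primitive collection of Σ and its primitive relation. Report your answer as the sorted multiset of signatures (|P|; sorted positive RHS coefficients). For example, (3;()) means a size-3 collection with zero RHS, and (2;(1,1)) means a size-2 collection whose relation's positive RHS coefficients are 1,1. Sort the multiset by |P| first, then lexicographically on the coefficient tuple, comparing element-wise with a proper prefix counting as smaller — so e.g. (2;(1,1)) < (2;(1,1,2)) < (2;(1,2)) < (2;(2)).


|primitive collections| = 23. Relations:

  • {0,8}:  v_{0} + v_{8} = 0  so sig = (2;())
  • {1,7}:  v_{1} + v_{7} = 0  so sig = (2;())
  • {2,4}:  v_{2} + v_{4} = 0  so sig = (2;())
  • {0,3}:  v_{0} + v_{3} = v_{9}  so sig = (2;(1))
  • {0,9}:  v_{0} + v_{9} = v_{2}  so sig = (2;(1))
  • {2,8}:  v_{2} + v_{8} = v_{9}  so sig = (2;(1))
  • {4,9}:  v_{4} + v_{9} = v_{8}  so sig = (2;(1))
  • {8,9}:  v_{8} + v_{9} = v_{3}  so sig = (2;(1))
  • {1,6}:  v_{1} + v_{6} = v_{2} + v_{9}  so sig = (2;(1,1))
  • {4,5}:  v_{4} + v_{5} = v_{1} + v_{9}  so sig = (2;(1,1))
  • {4,6}:  v_{4} + v_{6} = v_{7} + v_{9}  so sig = (2;(1,1))
  • {5,7}:  v_{5} + v_{7} = v_{2} + v_{9}  so sig = (2;(1,1))
  • {0,5}:  v_{0} + v_{5} = v_{1} + 2·v_{2}  so sig = (2;(1,2))
  • {0,6}:  v_{0} + v_{6} = 2·v_{2} + v_{7}  so sig = (2;(1,2))
  • {5,8}:  v_{5} + v_{8} = v_{1} + 2·v_{9}  so sig = (2;(1,2))
  • {6,8}:  v_{6} + v_{8} = v_{7} + 2·v_{9}  so sig = (2;(1,2))
  • {3,5}:  v_{3} + v_{5} = v_{1} + 3·v_{9}  so sig = (2;(1,3))
  • {3,6}:  v_{3} + v_{6} = v_{7} + 3·v_{9}  so sig = (2;(1,3))
  • {2,3}:  v_{2} + v_{3} = 2·v_{9}  so sig = (2;(2))
  • {3,4}:  v_{3} + v_{4} = 2·v_{8}  so sig = (2;(2))
  • {5,6}:  v_{5} + v_{6} = 2·v_{2} + 2·v_{9}  so sig = (2;(2,2))
  • {1,2,9}:  v_{1} + v_{2} + v_{9} = v_{5}  so sig = (3;(1))
  • {2,7,9}:  v_{2} + v_{7} + v_{9} = v_{6}  so sig = (3;(1))

Sorted signature multiset PRS(X):
    |P|=2: 21 collections, coeffs (), (), (), (1), (1), (1), (1), (1), (1,1), (1,1), (1,1), (1,1), (1,2), (1,2), (1,2), (1,2), (1,3), (1,3), (2), (2), (2,2)
    |P|=3: 2 collections, coeffs (1), (1)


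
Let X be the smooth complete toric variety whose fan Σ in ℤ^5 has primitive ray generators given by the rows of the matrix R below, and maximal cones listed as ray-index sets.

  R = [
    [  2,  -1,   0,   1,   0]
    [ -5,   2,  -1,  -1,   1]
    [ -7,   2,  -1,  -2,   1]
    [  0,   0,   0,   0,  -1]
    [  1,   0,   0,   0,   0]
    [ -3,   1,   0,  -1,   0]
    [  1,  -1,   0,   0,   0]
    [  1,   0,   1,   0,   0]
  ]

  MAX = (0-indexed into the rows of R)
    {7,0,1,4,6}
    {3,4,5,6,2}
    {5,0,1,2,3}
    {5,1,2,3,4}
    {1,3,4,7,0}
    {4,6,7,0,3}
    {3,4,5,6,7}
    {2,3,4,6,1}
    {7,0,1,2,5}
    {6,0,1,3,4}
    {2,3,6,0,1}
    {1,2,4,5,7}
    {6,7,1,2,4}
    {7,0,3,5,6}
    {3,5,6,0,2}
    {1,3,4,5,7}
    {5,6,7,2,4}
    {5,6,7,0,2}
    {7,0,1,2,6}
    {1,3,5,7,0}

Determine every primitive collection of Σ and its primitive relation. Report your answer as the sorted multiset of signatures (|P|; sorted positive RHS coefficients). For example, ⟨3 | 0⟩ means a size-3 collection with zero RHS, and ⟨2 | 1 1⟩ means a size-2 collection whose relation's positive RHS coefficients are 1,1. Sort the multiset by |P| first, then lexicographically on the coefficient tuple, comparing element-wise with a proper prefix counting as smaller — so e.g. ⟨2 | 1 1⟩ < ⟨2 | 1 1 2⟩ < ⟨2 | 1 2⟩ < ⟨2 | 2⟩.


Minimal non-faces — 5 found among 8 rays, 20 max cones:

  {0,4,5}:  v_{0} + v_{4} + v_{5} = 0  →  sig = ⟨3 | 0⟩
  {1,5,6}:  v_{1} + v_{5} + v_{6} = v_{2}  →  sig = ⟨3 | 1⟩
  {0,2,4}:  v_{0} + v_{2} + v_{4} = v_{1} + v_{6}  →  sig = ⟨3 | 1 1⟩
  {2,3,7}:  v_{2} + v_{3} + v_{7} = 2·v_{5}  →  sig = ⟨3 | 2⟩
  {1,3,6,7}:  v_{1} + v_{3} + v_{6} + v_{7} = v_{5}  →  sig = ⟨4 | 1⟩

so the primitive-relation signature multiset is
{ ⟨3 | 0⟩,  ⟨3 | 1⟩,  ⟨3 | 1 1⟩,  ⟨3 | 2⟩,  ⟨4 | 1⟩ }


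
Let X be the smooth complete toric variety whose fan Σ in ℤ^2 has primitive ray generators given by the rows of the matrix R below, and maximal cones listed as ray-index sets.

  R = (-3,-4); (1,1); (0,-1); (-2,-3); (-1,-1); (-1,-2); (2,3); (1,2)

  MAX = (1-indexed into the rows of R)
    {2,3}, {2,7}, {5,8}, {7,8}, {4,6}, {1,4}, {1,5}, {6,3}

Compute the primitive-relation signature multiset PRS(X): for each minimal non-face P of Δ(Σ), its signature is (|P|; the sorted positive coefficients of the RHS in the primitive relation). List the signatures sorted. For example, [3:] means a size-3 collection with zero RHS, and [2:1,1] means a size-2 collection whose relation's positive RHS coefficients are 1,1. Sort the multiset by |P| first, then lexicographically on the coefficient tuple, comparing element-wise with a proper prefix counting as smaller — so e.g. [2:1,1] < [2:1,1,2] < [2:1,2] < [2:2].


20 collections generate NE(X_Σ); each relation:

  • {2,5}:  v_{2} + v_{5} = 0 ; sig = [2:]
  • {4,7}:  v_{4} + v_{7} = 0 ; sig = [2:]
  • {6,8}:  v_{6} + v_{8} = 0 ; sig = [2:]
  • {1,2}:  v_{1} + v_{2} = v_{4} ; sig = [2:1]
  • {1,7}:  v_{1} + v_{7} = v_{5} ; sig = [2:1]
  • {2,4}:  v_{2} + v_{4} = v_{6} ; sig = [2:1]
  • {2,6}:  v_{2} + v_{6} = v_{3} ; sig = [2:1]
  • {2,8}:  v_{2} + v_{8} = v_{7} ; sig = [2:1]
  • {3,5}:  v_{3} + v_{5} = v_{6} ; sig = [2:1]
  • {3,8}:  v_{3} + v_{8} = v_{2} ; sig = [2:1]
  • {4,5}:  v_{4} + v_{5} = v_{1} ; sig = [2:1]
  • {4,8}:  v_{4} + v_{8} = v_{5} ; sig = [2:1]
  • {5,6}:  v_{5} + v_{6} = v_{4} ; sig = [2:1]
  • {5,7}:  v_{5} + v_{7} = v_{8} ; sig = [2:1]
  • {6,7}:  v_{6} + v_{7} = v_{2} ; sig = [2:1]
  • {1,3}:  v_{1} + v_{3} = v_{4} + v_{6} ; sig = [2:1,1]
  • {1,6}:  v_{1} + v_{6} = 2·v_{4} ; sig = [2:2]
  • {1,8}:  v_{1} + v_{8} = 2·v_{5} ; sig = [2:2]
  • {3,4}:  v_{3} + v_{4} = 2·v_{6} ; sig = [2:2]
  • {3,7}:  v_{3} + v_{7} = 2·v_{2} ; sig = [2:2]

Sorted signature multiset PRS(X):
[[2:], [2:], [2:], [2:1], [2:1], [2:1], [2:1], [2:1], [2:1], [2:1], [2:1], [2:1], [2:1], [2:1], [2:1], [2:1,1], [2:2], [2:2], [2:2], [2:2]]


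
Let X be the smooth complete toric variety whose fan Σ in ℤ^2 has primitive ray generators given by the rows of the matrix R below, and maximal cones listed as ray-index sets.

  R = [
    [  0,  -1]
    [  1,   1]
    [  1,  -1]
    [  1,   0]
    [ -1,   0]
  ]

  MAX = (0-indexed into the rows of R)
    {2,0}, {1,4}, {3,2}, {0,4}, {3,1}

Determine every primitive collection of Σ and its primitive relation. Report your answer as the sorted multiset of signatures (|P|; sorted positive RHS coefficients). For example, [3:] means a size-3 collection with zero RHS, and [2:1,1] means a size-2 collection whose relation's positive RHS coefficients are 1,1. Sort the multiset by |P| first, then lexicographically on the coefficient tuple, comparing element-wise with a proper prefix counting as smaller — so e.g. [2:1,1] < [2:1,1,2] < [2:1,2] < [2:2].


Primitive collections (5):

  P = {3,4}:  v_{3} + v_{4} = 0  ⇒ sig = [2:]
  P = {0,1}:  v_{0} + v_{1} = v_{3}  ⇒ sig = [2:1]
  P = {0,3}:  v_{0} + v_{3} = v_{2}  ⇒ sig = [2:1]
  P = {2,4}:  v_{2} + v_{4} = v_{0}  ⇒ sig = [2:1]
  P = {1,2}:  v_{1} + v_{2} = 2·v_{3}  ⇒ sig = [2:2]

Sorted signature multiset PRS(X):
[[2:], [2:1], [2:1], [2:1], [2:2]]


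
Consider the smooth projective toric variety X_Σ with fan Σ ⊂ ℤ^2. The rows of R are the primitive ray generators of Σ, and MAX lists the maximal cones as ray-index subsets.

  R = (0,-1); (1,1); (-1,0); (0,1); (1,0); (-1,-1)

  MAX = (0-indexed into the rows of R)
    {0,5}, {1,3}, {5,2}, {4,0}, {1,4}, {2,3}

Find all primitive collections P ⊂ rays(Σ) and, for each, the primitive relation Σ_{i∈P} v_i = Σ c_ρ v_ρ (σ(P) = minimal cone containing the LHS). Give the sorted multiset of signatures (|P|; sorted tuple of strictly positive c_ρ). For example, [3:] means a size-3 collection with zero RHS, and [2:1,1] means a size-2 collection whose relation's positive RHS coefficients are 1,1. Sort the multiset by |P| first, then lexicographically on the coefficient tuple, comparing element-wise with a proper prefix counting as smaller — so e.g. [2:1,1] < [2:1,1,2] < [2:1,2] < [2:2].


9 collections generate NE(X_Σ); each relation:

  {0,3}:  v_{0} + v_{3} = 0  ⟹  sig = [2:]
  {1,5}:  v_{1} + v_{5} = 0  ⟹  sig = [2:]
  {2,4}:  v_{2} + v_{4} = 0  ⟹  sig = [2:]
  {0,1}:  v_{0} + v_{1} = v_{4}  ⟹  sig = [2:1]
  {0,2}:  v_{0} + v_{2} = v_{5}  ⟹  sig = [2:1]
  {1,2}:  v_{1} + v_{2} = v_{3}  ⟹  sig = [2:1]
  {3,4}:  v_{3} + v_{4} = v_{1}  ⟹  sig = [2:1]
  {3,5}:  v_{3} + v_{5} = v_{2}  ⟹  sig = [2:1]
  {4,5}:  v_{4} + v_{5} = v_{0}  ⟹  sig = [2:1]

Sorted signature multiset PRS(X):
[[2:], [2:], [2:], [2:1], [2:1], [2:1], [2:1], [2:1], [2:1]]


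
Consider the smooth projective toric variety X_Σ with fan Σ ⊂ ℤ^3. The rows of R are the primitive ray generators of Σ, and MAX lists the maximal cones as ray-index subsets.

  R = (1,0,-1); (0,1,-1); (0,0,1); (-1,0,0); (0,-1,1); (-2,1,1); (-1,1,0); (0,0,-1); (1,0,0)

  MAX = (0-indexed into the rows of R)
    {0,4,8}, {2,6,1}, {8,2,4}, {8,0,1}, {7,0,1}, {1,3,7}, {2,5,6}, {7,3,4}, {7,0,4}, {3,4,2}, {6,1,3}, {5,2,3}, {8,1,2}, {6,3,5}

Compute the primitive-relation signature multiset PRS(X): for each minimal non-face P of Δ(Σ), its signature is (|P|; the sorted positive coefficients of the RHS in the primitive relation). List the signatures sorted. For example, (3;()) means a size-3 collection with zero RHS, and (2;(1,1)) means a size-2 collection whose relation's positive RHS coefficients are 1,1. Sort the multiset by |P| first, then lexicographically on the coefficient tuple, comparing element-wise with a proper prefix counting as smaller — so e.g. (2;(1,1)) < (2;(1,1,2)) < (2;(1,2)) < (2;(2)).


Σ has 17 primitive collections:

  P = {1,4}:  v_{1} + v_{4} = 0  so sig = (2;())
  P = {2,7}:  v_{2} + v_{7} = 0  so sig = (2;())
  P = {3,8}:  v_{3} + v_{8} = 0  so sig = (2;())
  P = {0,2}:  v_{0} + v_{2} = v_{8}  so sig = (2;(1))
  P = {0,3}:  v_{0} + v_{3} = v_{7}  so sig = (2;(1))
  P = {0,5}:  v_{0} + v_{5} = v_{6}  so sig = (2;(1))
  P = {0,6}:  v_{0} + v_{6} = v_{1}  so sig = (2;(1))
  P = {7,8}:  v_{7} + v_{8} = v_{0}  so sig = (2;(1))
  P = {4,6}:  v_{4} + v_{6} = v_{2} + v_{3}  so sig = (2;(1,1))
  P = {5,7}:  v_{5} + v_{7} = v_{3} + v_{6}  so sig = (2;(1,1))
  P = {5,8}:  v_{5} + v_{8} = v_{2} + v_{6}  so sig = (2;(1,1))
  P = {6,7}:  v_{6} + v_{7} = v_{1} + v_{3}  so sig = (2;(1,1))
  P = {6,8}:  v_{6} + v_{8} = v_{1} + v_{2}  so sig = (2;(1,1))
  P = {1,5}:  v_{1} + v_{5} = 2·v_{6}  so sig = (2;(2))
  P = {4,5}:  v_{4} + v_{5} = 2·v_{2} + 2·v_{3}  so sig = (2;(2,2))
  P = {1,2,3}:  v_{1} + v_{2} + v_{3} = v_{6}  so sig = (3;(1))
  P = {2,3,6}:  v_{2} + v_{3} + v_{6} = v_{5}  so sig = (3;(1))

Hence PRS(X_Σ) =
    |P|=2: 15 collections, coeffs (), (), (), (1), (1), (1), (1), (1), (1,1), (1,1), (1,1), (1,1), (1,1), (2), (2,2)
    |P|=3: 2 collections, coeffs (1), (1)


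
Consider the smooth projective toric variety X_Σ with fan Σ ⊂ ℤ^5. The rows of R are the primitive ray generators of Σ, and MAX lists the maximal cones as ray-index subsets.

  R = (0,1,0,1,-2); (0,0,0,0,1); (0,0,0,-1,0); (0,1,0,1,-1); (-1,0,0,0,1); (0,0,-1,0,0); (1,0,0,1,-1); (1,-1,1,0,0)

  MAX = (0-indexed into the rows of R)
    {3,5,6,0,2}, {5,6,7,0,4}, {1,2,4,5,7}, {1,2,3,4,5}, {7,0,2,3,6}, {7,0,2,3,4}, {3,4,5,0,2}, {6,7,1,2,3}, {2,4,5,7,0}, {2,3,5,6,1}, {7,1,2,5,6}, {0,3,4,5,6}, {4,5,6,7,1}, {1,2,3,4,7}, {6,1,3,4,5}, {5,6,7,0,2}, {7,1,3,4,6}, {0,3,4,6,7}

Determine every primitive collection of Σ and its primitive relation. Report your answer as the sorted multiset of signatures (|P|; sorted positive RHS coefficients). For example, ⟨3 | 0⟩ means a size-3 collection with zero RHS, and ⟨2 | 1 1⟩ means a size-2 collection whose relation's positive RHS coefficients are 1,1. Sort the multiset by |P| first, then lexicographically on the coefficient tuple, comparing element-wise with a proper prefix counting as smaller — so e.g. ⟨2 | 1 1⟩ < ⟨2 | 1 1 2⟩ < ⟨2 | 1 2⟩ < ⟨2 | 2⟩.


Minimal non-faces — 3 found among 8 rays, 18 max cones:

  {0,1}:  v_{0} + v_{1} = v_{3} ; sig = ⟨2 | 1⟩
  {2,4,6}:  v_{2} + v_{4} + v_{6} = 0 ; sig = ⟨3 | 0⟩
  {3,5,7}:  v_{3} + v_{5} + v_{7} = v_{6} ; sig = ⟨3 | 1⟩

Signatures (|P|; sorted positive RHS coefficients), sorted:
    ⟨2 | 1⟩
    ⟨3 | 0⟩
    ⟨3 | 1⟩


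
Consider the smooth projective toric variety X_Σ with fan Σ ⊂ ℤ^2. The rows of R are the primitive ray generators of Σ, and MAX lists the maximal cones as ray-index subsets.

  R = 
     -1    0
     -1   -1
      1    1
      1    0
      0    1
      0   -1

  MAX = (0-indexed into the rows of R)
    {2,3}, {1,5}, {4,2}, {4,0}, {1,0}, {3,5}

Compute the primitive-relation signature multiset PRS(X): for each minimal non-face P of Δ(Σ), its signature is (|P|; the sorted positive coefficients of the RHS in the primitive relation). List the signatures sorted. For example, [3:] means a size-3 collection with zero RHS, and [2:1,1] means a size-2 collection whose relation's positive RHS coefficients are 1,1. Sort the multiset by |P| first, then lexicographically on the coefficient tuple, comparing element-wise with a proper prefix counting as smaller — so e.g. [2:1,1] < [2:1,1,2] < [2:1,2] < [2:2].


|primitive collections| = 9. Relations:

  • {0,3}:  v_{0} + v_{3} = 0  ⟹  sig = [2:]
  • {1,2}:  v_{1} + v_{2} = 0  ⟹  sig = [2:]
  • {4,5}:  v_{4} + v_{5} = 0  ⟹  sig = [2:]
  • {0,2}:  v_{0} + v_{2} = v_{4}  ⟹  sig = [2:1]
  • {0,5}:  v_{0} + v_{5} = v_{1}  ⟹  sig = [2:1]
  • {1,3}:  v_{1} + v_{3} = v_{5}  ⟹  sig = [2:1]
  • {1,4}:  v_{1} + v_{4} = v_{0}  ⟹  sig = [2:1]
  • {2,5}:  v_{2} + v_{5} = v_{3}  ⟹  sig = [2:1]
  • {3,4}:  v_{3} + v_{4} = v_{2}  ⟹  sig = [2:1]

Signatures (|P|; sorted positive RHS coefficients), sorted:
[[2:], [2:], [2:], [2:1], [2:1], [2:1], [2:1], [2:1], [2:1]]


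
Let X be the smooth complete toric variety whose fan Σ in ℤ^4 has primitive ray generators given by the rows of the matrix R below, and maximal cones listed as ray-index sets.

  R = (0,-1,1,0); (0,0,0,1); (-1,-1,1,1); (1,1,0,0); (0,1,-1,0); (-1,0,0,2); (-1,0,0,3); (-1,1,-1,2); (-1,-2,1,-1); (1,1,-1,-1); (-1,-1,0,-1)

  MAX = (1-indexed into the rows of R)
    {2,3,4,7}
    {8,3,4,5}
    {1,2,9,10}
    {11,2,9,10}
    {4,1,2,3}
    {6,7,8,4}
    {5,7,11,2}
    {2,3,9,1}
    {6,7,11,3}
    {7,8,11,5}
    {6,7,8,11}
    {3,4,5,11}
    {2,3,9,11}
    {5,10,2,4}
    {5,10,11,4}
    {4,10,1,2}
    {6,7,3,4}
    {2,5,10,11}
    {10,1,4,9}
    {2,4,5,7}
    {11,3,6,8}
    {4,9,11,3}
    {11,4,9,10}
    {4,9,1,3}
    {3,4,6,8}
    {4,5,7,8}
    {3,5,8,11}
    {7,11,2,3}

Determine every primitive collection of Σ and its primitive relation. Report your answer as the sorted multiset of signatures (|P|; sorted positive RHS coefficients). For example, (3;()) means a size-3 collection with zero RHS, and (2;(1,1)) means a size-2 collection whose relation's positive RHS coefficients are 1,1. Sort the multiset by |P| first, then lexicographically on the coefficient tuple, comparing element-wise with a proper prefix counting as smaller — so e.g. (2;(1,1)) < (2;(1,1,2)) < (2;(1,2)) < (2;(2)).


Δ(Σ) — 11 vertices, 24 min non-faces:

  • {1,5}:  v_{1} + v_{5} = 0 ; sig = (2;())
  • {3,10}:  v_{3} + v_{10} = 0 ; sig = (2;())
  • {1,8}:  v_{1} + v_{8} = v_{6} ; sig = (2;(1))
  • {1,11}:  v_{1} + v_{11} = v_{9} ; sig = (2;(1))
  • {2,6}:  v_{2} + v_{6} = v_{7} ; sig = (2;(1))
  • {5,6}:  v_{5} + v_{6} = v_{8} ; sig = (2;(1))
  • {5,9}:  v_{5} + v_{9} = v_{11} ; sig = (2;(1))
  • {1,6}:  v_{1} + v_{6} = v_{2} + v_{3} ; sig = (2;(1,1))
  • {2,8}:  v_{2} + v_{8} = v_{5} + v_{7} ; sig = (2;(1,1))
  • {6,10}:  v_{6} + v_{10} = v_{2} + v_{5} ; sig = (2;(1,1))
  • {8,9}:  v_{8} + v_{9} = v_{6} + v_{11} ; sig = (2;(1,1))
  • {6,9}:  v_{6} + v_{9} = v_{2} + v_{3} + v_{11} ; sig = (2;(1,1,1))
  • {7,9}:  v_{7} + v_{9} = 2·v_{2} + v_{3} + v_{11} ; sig = (2;(1,1,2))
  • {1,7}:  v_{1} + v_{7} = 2·v_{2} + v_{3} ; sig = (2;(1,2))
  • {7,10}:  v_{7} + v_{10} = 2·v_{2} + v_{5} ; sig = (2;(1,2))
  • {8,10}:  v_{8} + v_{10} = v_{2} + 2·v_{5} ; sig = (2;(1,2))
  • {2,4,11}:  v_{2} + v_{4} + v_{11} = 0 ; sig = (3;())
  • {2,3,5}:  v_{2} + v_{3} + v_{5} = v_{6} ; sig = (3;(1))
  • {2,4,9}:  v_{2} + v_{4} + v_{9} = v_{1} ; sig = (3;(1))
  • {4,7,11}:  v_{4} + v_{7} + v_{11} = v_{6} ; sig = (3;(1))
  • {4,6,11}:  v_{4} + v_{6} + v_{11} = v_{3} + v_{5} ; sig = (3;(1,1))
  • {4,8,11}:  v_{4} + v_{8} + v_{11} = v_{3} + 2·v_{5} ; sig = (3;(1,2))
  • {3,5,7}:  v_{3} + v_{5} + v_{7} = 2·v_{6} ; sig = (3;(2))
  • {3,7,8}:  v_{3} + v_{7} + v_{8} = 3·v_{6} ; sig = (3;(3))

Signatures (|P|; sorted positive RHS coefficients), sorted:
{ (2;()) ×2,  (2;(1)) ×5,  (2;(1,1)) ×4,  (2;(1,1,1)),  (2;(1,1,2)),  (2;(1,2)) ×3,  (3;()),  (3;(1)) ×3,  (3;(1,1)),  (3;(1,2)),  (3;(2)),  (3;(3)) }
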